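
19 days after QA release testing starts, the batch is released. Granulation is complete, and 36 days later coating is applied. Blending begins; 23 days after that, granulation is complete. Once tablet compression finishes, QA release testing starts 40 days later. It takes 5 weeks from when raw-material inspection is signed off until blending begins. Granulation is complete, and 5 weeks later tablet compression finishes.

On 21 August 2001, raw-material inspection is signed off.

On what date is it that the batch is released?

20 January 2002

Raw-material inspection is signed off: Aug 21, 2001.
Blending begins: Aug 21, 2001 + 5 weeks = Sep 25, 2001.
Granulation is complete: Sep 25, 2001 + 23 days = Oct 18, 2001.
Tablet compression finishes: Oct 18, 2001 + 5 weeks = Nov 22, 2001.
QA release testing starts: Nov 22, 2001 + 40 days = Jan 1, 2002.
The batch is released: Jan 1, 2002 + 19 days = Jan 20, 2002.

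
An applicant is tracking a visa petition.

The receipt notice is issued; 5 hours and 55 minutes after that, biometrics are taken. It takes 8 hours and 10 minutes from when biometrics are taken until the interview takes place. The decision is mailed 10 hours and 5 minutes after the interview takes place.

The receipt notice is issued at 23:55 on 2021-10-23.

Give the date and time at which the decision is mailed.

00:05 on 2021-10-25

The receipt notice is issued: 23:55 Oct 23, 2021.
Biometrics are taken: 23:55 Oct 23, 2021 + 5h55m = 05:50 Oct 24, 2021.
The interview takes place: 05:50 Oct 24, 2021 + 8h10m = 14:00 Oct 24, 2021.
The decision is mailed: 14:00 Oct 24, 2021 + 10h05m = 00:05 Oct 25, 2021.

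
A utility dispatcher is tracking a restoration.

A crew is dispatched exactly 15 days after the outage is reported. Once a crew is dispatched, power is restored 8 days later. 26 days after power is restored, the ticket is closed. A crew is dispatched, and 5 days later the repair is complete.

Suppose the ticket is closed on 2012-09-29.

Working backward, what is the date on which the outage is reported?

The ticket is closed: Sep 29, 2012.
Power is restored: Sep 29, 2012 − 26 days = Sep 3, 2012.
A crew is dispatched: Sep 3, 2012 − 8 days = Aug 26, 2012.
The outage is reported: Aug 26, 2012 − 15 days = Aug 11, 2012.

2012-08-11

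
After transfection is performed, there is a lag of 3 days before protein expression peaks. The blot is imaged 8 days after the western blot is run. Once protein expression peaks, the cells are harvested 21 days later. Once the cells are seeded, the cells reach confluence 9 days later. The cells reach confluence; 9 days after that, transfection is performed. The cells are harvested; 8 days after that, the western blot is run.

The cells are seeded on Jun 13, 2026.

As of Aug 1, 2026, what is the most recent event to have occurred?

The cells are seeded: Jun 13, 2026.
The cells reach confluence: Jun 13, 2026 + 9 days = Jun 22, 2026.
Transfection is performed: Jun 22, 2026 + 9 days = Jul 1, 2026.
Protein expression peaks: Jul 1, 2026 + 3 days = Jul 4, 2026.
The cells are harvested: Jul 4, 2026 + 21 days = Jul 25, 2026.
The western blot is run: Jul 25, 2026 + 8 days = Aug 2, 2026.
The blot is imaged: Aug 2, 2026 + 8 days = Aug 10, 2026.
Aug 1, 2026 falls between when the cells are harvested (Jul 25, 2026) and when the western blot is run (Aug 2, 2026).

The cells are harvested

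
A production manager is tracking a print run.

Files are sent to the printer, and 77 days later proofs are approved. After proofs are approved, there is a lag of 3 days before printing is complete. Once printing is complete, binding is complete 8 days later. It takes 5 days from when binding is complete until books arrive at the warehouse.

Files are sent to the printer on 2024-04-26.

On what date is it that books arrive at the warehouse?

2024-07-28

Files are sent to the printer: Apr 26, 2024.
Proofs are approved: Apr 26, 2024 + 77 days = Jul 12, 2024.
Printing is complete: Jul 12, 2024 + 3 days = Jul 15, 2024.
Binding is complete: Jul 15, 2024 + 8 days = Jul 23, 2024.
Books arrive at the warehouse: Jul 23, 2024 + 5 days = Jul 28, 2024.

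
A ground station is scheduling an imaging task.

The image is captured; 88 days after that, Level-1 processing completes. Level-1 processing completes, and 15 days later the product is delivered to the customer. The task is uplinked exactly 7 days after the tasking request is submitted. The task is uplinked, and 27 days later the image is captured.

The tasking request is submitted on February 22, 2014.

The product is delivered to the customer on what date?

July 9, 2014

The tasking request is submitted: Feb 22, 2014.
The task is uplinked: Feb 22, 2014 + 7 days = Mar 1, 2014.
The image is captured: Mar 1, 2014 + 27 days = Mar 28, 2014.
Level-1 processing completes: Mar 28, 2014 + 88 days = Jun 24, 2014.
The product is delivered to the customer: Jun 24, 2014 + 15 days = Jul 9, 2014.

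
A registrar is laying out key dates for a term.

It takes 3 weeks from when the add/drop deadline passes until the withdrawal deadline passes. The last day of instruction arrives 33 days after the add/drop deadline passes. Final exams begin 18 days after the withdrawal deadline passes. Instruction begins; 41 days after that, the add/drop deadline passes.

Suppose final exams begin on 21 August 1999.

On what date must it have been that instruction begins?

2 June 1999

Final exams begin: Aug 21, 1999.
The withdrawal deadline passes: Aug 21, 1999 − 18 days = Aug 3, 1999.
The add/drop deadline passes: Aug 3, 1999 − 3 weeks = Jul 13, 1999.
Instruction begins: Jul 13, 1999 − 41 days = Jun 2, 1999.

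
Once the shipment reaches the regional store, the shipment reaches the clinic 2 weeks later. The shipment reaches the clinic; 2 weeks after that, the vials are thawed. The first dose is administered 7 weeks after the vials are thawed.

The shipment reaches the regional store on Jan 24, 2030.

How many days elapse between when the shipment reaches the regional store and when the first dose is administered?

Causal path: the shipment reaches the regional store → the shipment reaches the clinic → the vials are thawed → the first dose is administered.
Total delay along the path: 2 + 2 + 7 weeks = 11 weeks = 77 days.

77 days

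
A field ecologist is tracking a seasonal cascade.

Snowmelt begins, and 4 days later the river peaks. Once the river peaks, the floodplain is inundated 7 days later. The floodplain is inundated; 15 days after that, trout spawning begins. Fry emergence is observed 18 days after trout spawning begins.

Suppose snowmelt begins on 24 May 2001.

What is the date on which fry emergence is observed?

7 July 2001

Snowmelt begins: May 24, 2001.
The river peaks: May 24, 2001 + 4 days = May 28, 2001.
The floodplain is inundated: May 28, 2001 + 7 days = Jun 4, 2001.
Trout spawning begins: Jun 4, 2001 + 15 days = Jun 19, 2001.
Fry emergence is observed: Jun 19, 2001 + 18 days = Jul 7, 2001.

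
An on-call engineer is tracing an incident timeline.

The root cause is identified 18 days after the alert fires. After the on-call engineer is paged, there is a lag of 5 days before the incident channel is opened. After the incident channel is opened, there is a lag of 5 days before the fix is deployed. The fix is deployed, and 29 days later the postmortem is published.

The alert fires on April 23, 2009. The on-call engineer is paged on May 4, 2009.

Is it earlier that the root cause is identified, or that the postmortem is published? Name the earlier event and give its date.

The root cause is identified — May 11, 2009

The alert fires: Apr 23, 2009.
The root cause is identified: Apr 23, 2009 + 18 days = May 11, 2009.
The on-call engineer is paged: May 4, 2009.
The incident channel is opened: May 4, 2009 + 5 days = May 9, 2009.
The fix is deployed: May 9, 2009 + 5 days = May 14, 2009.
The postmortem is published: May 14, 2009 + 29 days = Jun 12, 2009.
Comparing: the root cause is identified on May 11, 2009 vs the postmortem is published on Jun 12, 2009. Earlier: the root cause is identified.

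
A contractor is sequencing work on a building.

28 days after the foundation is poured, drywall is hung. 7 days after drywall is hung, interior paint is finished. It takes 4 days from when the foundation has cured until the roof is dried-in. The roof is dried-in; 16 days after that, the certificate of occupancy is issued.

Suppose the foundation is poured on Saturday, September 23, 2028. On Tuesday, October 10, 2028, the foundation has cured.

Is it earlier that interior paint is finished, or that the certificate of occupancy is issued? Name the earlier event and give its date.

The foundation is poured: Sep 23, 2028.
Drywall is hung: Sep 23, 2028 + 28 days = Oct 21, 2028.
Interior paint is finished: Oct 21, 2028 + 7 days = Oct 28, 2028.
The foundation has cured: Oct 10, 2028.
The roof is dried-in: Oct 10, 2028 + 4 days = Oct 14, 2028.
The certificate of occupancy is issued: Oct 14, 2028 + 16 days = Oct 30, 2028.
Comparing: interior paint is finished on Oct 28, 2028 vs the certificate of occupancy is issued on Oct 30, 2028. Earlier: interior paint is finished.

Interior paint is finished — Saturday, October 28, 2028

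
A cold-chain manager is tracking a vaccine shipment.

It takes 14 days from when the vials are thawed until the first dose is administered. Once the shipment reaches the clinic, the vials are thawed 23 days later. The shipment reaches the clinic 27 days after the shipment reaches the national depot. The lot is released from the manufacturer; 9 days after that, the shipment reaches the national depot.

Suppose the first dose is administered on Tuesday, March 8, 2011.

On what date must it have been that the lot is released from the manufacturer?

The first dose is administered: Mar 8, 2011.
The vials are thawed: Mar 8, 2011 − 14 days = Feb 22, 2011.
The shipment reaches the clinic: Feb 22, 2011 − 23 days = Jan 30, 2011.
The shipment reaches the national depot: Jan 30, 2011 − 27 days = Jan 3, 2011.
The lot is released from the manufacturer: Jan 3, 2011 − 9 days = Dec 25, 2010.

Saturday, December 25, 2010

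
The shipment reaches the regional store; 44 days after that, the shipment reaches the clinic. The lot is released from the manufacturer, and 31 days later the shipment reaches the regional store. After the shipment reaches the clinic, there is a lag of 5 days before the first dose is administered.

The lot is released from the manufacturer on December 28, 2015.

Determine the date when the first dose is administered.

The lot is released from the manufacturer: Dec 28, 2015.
The shipment reaches the regional store: Dec 28, 2015 + 31 days = Jan 28, 2016.
The shipment reaches the clinic: Jan 28, 2016 + 44 days = Mar 12, 2016.
The first dose is administered: Mar 12, 2016 + 5 days = Mar 17, 2016.

March 17, 2016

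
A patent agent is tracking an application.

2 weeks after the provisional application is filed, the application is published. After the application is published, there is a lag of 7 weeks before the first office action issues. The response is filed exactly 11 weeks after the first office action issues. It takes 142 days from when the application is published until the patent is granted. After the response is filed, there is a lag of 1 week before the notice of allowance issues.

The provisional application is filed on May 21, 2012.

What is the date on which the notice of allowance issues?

October 15, 2012

The provisional application is filed: May 21, 2012.
The application is published: May 21, 2012 + 2 weeks = Jun 4, 2012.
The first office action issues: Jun 4, 2012 + 7 weeks = Jul 23, 2012.
The response is filed: Jul 23, 2012 + 11 weeks = Oct 8, 2012.
The notice of allowance issues: Oct 8, 2012 + 1 week = Oct 15, 2012.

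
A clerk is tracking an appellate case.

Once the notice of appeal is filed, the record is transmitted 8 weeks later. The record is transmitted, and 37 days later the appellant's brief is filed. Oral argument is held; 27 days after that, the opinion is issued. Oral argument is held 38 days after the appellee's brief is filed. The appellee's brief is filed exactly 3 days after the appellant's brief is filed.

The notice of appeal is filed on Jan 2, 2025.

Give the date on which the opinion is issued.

The notice of appeal is filed: Jan 2, 2025.
The record is transmitted: Jan 2, 2025 + 8 weeks = Feb 27, 2025.
The appellant's brief is filed: Feb 27, 2025 + 37 days = Apr 5, 2025.
The appellee's brief is filed: Apr 5, 2025 + 3 days = Apr 8, 2025.
Oral argument is held: Apr 8, 2025 + 38 days = May 16, 2025.
The opinion is issued: May 16, 2025 + 27 days = Jun 12, 2025.

Jun 12, 2025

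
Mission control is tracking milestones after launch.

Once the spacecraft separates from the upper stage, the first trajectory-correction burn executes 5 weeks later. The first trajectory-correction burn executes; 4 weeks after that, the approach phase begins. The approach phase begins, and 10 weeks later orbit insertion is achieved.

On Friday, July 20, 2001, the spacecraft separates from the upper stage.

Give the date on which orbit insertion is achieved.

The spacecraft separates from the upper stage: Jul 20, 2001.
The first trajectory-correction burn executes: Jul 20, 2001 + 5 weeks = Aug 24, 2001.
The approach phase begins: Aug 24, 2001 + 4 weeks = Sep 21, 2001.
Orbit insertion is achieved: Sep 21, 2001 + 10 weeks = Nov 30, 2001.

Friday, November 30, 2001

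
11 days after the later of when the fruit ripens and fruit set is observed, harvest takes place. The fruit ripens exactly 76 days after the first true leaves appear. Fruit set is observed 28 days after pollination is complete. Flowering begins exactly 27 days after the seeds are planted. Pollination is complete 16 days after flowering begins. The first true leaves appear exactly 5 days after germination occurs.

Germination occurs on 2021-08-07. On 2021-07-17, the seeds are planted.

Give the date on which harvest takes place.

Germination occurs: Aug 7, 2021.
The first true leaves appear: Aug 7, 2021 + 5 days = Aug 12, 2021.
The fruit ripens: Aug 12, 2021 + 76 days = Oct 27, 2021.
The seeds are planted: Jul 17, 2021.
Flowering begins: Jul 17, 2021 + 27 days = Aug 13, 2021.
Pollination is complete: Aug 13, 2021 + 16 days = Aug 29, 2021.
Fruit set is observed: Aug 29, 2021 + 28 days = Sep 26, 2021.
Both prerequisites met — the fruit ripens (Oct 27, 2021), fruit set is observed (Sep 26, 2021); the later is Oct 27, 2021.
Harvest takes place: Oct 27, 2021 + 11 days = Nov 7, 2021.

2021-11-07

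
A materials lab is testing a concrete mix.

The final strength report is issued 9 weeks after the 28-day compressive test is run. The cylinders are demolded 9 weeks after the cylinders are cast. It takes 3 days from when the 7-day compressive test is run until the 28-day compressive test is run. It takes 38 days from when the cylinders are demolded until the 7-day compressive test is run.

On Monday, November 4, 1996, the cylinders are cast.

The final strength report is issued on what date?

Sunday, April 20, 1997

The cylinders are cast: Nov 4, 1996.
The cylinders are demolded: Nov 4, 1996 + 9 weeks = Jan 6, 1997.
The 7-day compressive test is run: Jan 6, 1997 + 38 days = Feb 13, 1997.
The 28-day compressive test is run: Feb 13, 1997 + 3 days = Feb 16, 1997.
The final strength report is issued: Feb 16, 1997 + 9 weeks = Apr 20, 1997.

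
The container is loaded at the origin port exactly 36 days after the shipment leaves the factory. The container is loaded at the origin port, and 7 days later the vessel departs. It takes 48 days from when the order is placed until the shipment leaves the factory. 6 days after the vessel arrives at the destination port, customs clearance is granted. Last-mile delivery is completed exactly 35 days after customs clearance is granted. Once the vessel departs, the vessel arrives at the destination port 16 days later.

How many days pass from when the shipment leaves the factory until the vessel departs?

Causal path: the shipment leaves the factory → the container is loaded at the origin port → the vessel departs.
Total delay along the path: 36 + 7 = 43 days.

43 days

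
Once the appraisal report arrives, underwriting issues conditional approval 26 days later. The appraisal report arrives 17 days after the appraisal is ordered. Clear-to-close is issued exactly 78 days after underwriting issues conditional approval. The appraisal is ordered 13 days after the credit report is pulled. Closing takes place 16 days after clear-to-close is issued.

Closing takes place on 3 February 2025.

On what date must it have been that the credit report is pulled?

6 September 2024

Closing takes place: Feb 3, 2025.
Clear-to-close is issued: Feb 3, 2025 − 16 days = Jan 18, 2025.
Underwriting issues conditional approval: Jan 18, 2025 − 78 days = Nov 1, 2024.
The appraisal report arrives: Nov 1, 2024 − 26 days = Oct 6, 2024.
The appraisal is ordered: Oct 6, 2024 − 17 days = Sep 19, 2024.
The credit report is pulled: Sep 19, 2024 − 13 days = Sep 6, 2024.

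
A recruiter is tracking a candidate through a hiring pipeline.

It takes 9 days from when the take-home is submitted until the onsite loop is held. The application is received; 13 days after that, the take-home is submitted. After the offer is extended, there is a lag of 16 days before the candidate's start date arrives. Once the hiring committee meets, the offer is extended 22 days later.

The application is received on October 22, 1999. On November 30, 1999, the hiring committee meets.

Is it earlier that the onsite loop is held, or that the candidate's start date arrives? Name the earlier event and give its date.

The application is received: Oct 22, 1999.
The take-home is submitted: Oct 22, 1999 + 13 days = Nov 4, 1999.
The onsite loop is held: Nov 4, 1999 + 9 days = Nov 13, 1999.
The hiring committee meets: Nov 30, 1999.
The offer is extended: Nov 30, 1999 + 22 days = Dec 22, 1999.
The candidate's start date arrives: Dec 22, 1999 + 16 days = Jan 7, 2000.
Comparing: the onsite loop is held on Nov 13, 1999 vs the candidate's start date arrives on Jan 7, 2000. Earlier: the onsite loop is held.

The onsite loop is held — November 13, 1999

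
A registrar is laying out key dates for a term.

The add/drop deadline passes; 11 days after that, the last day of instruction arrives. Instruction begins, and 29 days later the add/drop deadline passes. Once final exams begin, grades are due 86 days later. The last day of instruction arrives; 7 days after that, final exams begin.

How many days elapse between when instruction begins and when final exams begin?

Causal path: instruction begins → the add/drop deadline passes → the last day of instruction arrives → final exams begin.
Total delay along the path: 29 + 11 + 7 = 47 days.

47 days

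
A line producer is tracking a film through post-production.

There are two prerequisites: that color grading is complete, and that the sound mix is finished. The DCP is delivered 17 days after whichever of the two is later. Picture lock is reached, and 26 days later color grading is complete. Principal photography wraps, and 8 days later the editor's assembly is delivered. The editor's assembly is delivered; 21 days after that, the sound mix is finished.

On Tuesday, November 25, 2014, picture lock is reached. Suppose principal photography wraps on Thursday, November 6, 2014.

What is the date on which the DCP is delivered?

Picture lock is reached: Nov 25, 2014.
Color grading is complete: Nov 25, 2014 + 26 days = Dec 21, 2014.
Principal photography wraps: Nov 6, 2014.
The editor's assembly is delivered: Nov 6, 2014 + 8 days = Nov 14, 2014.
The sound mix is finished: Nov 14, 2014 + 21 days = Dec 5, 2014.
Both prerequisites met — color grading is complete (Dec 21, 2014), the sound mix is finished (Dec 5, 2014); the later is Dec 21, 2014.
The DCP is delivered: Dec 21, 2014 + 17 days = Jan 7, 2015.

Wednesday, January 7, 2015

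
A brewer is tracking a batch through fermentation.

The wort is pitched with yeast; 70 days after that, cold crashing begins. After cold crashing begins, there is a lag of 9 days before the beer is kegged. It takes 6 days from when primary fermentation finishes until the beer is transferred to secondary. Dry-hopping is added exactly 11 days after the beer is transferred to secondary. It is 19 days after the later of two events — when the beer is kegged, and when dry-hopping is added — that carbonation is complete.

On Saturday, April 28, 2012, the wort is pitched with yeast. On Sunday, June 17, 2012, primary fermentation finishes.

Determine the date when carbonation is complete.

Saturday, August 4, 2012

The wort is pitched with yeast: Apr 28, 2012.
Cold crashing begins: Apr 28, 2012 + 70 days = Jul 7, 2012.
The beer is kegged: Jul 7, 2012 + 9 days = Jul 16, 2012.
Primary fermentation finishes: Jun 17, 2012.
The beer is transferred to secondary: Jun 17, 2012 + 6 days = Jun 23, 2012.
Dry-hopping is added: Jun 23, 2012 + 11 days = Jul 4, 2012.
Both prerequisites met — the beer is kegged (Jul 16, 2012), dry-hopping is added (Jul 4, 2012); the later is Jul 16, 2012.
Carbonation is complete: Jul 16, 2012 + 19 days = Aug 4, 2012.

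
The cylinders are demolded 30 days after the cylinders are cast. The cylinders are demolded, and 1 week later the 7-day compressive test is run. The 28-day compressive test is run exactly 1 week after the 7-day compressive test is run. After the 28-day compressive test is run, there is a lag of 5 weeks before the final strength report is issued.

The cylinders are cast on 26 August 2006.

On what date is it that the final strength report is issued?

13 November 2006

The cylinders are cast: Aug 26, 2006.
The cylinders are demolded: Aug 26, 2006 + 30 days = Sep 25, 2006.
The 7-day compressive test is run: Sep 25, 2006 + 1 week = Oct 2, 2006.
The 28-day compressive test is run: Oct 2, 2006 + 1 week = Oct 9, 2006.
The final strength report is issued: Oct 9, 2006 + 5 weeks = Nov 13, 2006.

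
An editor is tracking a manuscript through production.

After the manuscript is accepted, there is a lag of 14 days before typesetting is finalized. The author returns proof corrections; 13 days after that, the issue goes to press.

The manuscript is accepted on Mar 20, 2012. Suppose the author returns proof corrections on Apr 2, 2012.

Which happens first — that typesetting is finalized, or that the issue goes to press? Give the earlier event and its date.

Typesetting is finalized — Apr 3, 2012

The manuscript is accepted: Mar 20, 2012.
Typesetting is finalized: Mar 20, 2012 + 14 days = Apr 3, 2012.
The author returns proof corrections: Apr 2, 2012.
The issue goes to press: Apr 2, 2012 + 13 days = Apr 15, 2012.
Comparing: typesetting is finalized on Apr 3, 2012 vs the issue goes to press on Apr 15, 2012. Earlier: typesetting is finalized.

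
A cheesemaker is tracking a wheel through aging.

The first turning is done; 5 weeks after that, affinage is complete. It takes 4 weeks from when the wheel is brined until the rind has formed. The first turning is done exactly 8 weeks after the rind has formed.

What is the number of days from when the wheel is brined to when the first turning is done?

Causal path: the wheel is brined → the rind has formed → the first turning is done.
Total delay along the path: 4 + 8 weeks = 12 weeks = 84 days.

84 days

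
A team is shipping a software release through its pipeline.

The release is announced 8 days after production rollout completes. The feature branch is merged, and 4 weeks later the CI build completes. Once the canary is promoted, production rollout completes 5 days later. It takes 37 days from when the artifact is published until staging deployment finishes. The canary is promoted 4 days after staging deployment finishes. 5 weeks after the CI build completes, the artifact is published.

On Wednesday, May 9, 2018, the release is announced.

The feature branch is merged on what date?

Friday, January 12, 2018

The release is announced: May 9, 2018.
Production rollout completes: May 9, 2018 − 8 days = May 1, 2018.
The canary is promoted: May 1, 2018 − 5 days = Apr 26, 2018.
Staging deployment finishes: Apr 26, 2018 − 4 days = Apr 22, 2018.
The artifact is published: Apr 22, 2018 − 37 days = Mar 16, 2018.
The CI build completes: Mar 16, 2018 − 5 weeks = Feb 9, 2018.
The feature branch is merged: Feb 9, 2018 − 4 weeks = Jan 12, 2018.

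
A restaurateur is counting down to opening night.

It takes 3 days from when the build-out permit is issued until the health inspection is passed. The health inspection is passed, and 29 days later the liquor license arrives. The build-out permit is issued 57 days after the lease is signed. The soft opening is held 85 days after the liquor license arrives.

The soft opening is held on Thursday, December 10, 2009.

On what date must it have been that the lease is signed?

The soft opening is held: Dec 10, 2009.
The liquor license arrives: Dec 10, 2009 − 85 days = Sep 16, 2009.
The health inspection is passed: Sep 16, 2009 − 29 days = Aug 18, 2009.
The build-out permit is issued: Aug 18, 2009 − 3 days = Aug 15, 2009.
The lease is signed: Aug 15, 2009 − 57 days = Jun 19, 2009.

Friday, June 19, 2009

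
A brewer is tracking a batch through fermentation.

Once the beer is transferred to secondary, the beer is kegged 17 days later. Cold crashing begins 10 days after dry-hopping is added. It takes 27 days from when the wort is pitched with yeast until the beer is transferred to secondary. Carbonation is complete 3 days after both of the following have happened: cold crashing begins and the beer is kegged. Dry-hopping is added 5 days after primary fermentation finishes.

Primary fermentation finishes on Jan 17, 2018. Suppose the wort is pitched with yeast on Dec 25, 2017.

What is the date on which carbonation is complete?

Feb 10, 2018

Primary fermentation finishes: Jan 17, 2018.
Dry-hopping is added: Jan 17, 2018 + 5 days = Jan 22, 2018.
Cold crashing begins: Jan 22, 2018 + 10 days = Feb 1, 2018.
The wort is pitched with yeast: Dec 25, 2017.
The beer is transferred to secondary: Dec 25, 2017 + 27 days = Jan 21, 2018.
The beer is kegged: Jan 21, 2018 + 17 days = Feb 7, 2018.
Both prerequisites met — cold crashing begins (Feb 1, 2018), the beer is kegged (Feb 7, 2018); the later is Feb 7, 2018.
Carbonation is complete: Feb 7, 2018 + 3 days = Feb 10, 2018.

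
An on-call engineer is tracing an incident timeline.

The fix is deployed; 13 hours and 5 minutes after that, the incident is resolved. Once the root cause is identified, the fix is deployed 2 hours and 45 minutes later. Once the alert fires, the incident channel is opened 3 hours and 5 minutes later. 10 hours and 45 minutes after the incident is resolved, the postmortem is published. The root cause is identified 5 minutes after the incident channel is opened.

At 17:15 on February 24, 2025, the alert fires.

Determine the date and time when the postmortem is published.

The alert fires: 17:15 Feb 24, 2025.
The incident channel is opened: 17:15 Feb 24, 2025 + 3h05m = 20:20 Feb 24, 2025.
The root cause is identified: 20:20 Feb 24, 2025 + 5m = 20:25 Feb 24, 2025.
The fix is deployed: 20:25 Feb 24, 2025 + 2h45m = 23:10 Feb 24, 2025.
The incident is resolved: 23:10 Feb 24, 2025 + 13h05m = 12:15 Feb 25, 2025.
The postmortem is published: 12:15 Feb 25, 2025 + 10h45m = 23:00 Feb 25, 2025.

23:00 on February 25, 2025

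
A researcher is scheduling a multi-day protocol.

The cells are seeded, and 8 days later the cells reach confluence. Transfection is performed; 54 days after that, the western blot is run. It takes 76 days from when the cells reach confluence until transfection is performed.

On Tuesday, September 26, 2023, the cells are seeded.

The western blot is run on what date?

The cells are seeded: Sep 26, 2023.
The cells reach confluence: Sep 26, 2023 + 8 days = Oct 4, 2023.
Transfection is performed: Oct 4, 2023 + 76 days = Dec 19, 2023.
The western blot is run: Dec 19, 2023 + 54 days = Feb 11, 2024.

Sunday, February 11, 2024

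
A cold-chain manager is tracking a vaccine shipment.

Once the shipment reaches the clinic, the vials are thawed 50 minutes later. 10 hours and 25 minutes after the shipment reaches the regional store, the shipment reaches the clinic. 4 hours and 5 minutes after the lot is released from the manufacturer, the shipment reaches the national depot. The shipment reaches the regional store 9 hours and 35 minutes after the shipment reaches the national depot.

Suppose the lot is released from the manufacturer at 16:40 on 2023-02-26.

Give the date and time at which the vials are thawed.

17:35 on 2023-02-27

The lot is released from the manufacturer: 16:40 Feb 26, 2023.
The shipment reaches the national depot: 16:40 Feb 26, 2023 + 4h05m = 20:45 Feb 26, 2023.
The shipment reaches the regional store: 20:45 Feb 26, 2023 + 9h35m = 06:20 Feb 27, 2023.
The shipment reaches the clinic: 06:20 Feb 27, 2023 + 10h25m = 16:45 Feb 27, 2023.
The vials are thawed: 16:45 Feb 27, 2023 + 50m = 17:35 Feb 27, 2023.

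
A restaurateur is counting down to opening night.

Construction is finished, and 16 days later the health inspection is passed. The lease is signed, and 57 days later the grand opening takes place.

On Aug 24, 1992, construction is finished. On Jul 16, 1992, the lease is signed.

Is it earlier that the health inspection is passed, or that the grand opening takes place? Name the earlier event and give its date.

The health inspection is passed — Sep 9, 1992

Construction is finished: Aug 24, 1992.
The health inspection is passed: Aug 24, 1992 + 16 days = Sep 9, 1992.
The lease is signed: Jul 16, 1992.
The grand opening takes place: Jul 16, 1992 + 57 days = Sep 11, 1992.
Comparing: the health inspection is passed on Sep 9, 1992 vs the grand opening takes place on Sep 11, 1992. Earlier: the health inspection is passed.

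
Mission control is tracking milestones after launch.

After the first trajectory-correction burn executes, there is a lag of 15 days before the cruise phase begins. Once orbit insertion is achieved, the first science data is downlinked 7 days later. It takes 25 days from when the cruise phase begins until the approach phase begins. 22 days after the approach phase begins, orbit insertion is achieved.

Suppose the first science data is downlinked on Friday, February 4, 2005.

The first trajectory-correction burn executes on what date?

Saturday, November 27, 2004

The first science data is downlinked: Feb 4, 2005.
Orbit insertion is achieved: Feb 4, 2005 − 7 days = Jan 28, 2005.
The approach phase begins: Jan 28, 2005 − 22 days = Jan 6, 2005.
The cruise phase begins: Jan 6, 2005 − 25 days = Dec 12, 2004.
The first trajectory-correction burn executes: Dec 12, 2004 − 15 days = Nov 27, 2004.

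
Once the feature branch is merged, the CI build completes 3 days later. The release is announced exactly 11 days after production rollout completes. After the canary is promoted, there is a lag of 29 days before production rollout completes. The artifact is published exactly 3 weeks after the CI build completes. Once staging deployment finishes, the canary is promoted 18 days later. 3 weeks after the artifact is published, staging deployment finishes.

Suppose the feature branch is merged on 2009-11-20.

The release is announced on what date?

The feature branch is merged: Nov 20, 2009.
The CI build completes: Nov 20, 2009 + 3 days = Nov 23, 2009.
The artifact is published: Nov 23, 2009 + 3 weeks = Dec 14, 2009.
Staging deployment finishes: Dec 14, 2009 + 3 weeks = Jan 4, 2010.
The canary is promoted: Jan 4, 2010 + 18 days = Jan 22, 2010.
Production rollout completes: Jan 22, 2010 + 29 days = Feb 20, 2010.
The release is announced: Feb 20, 2010 + 11 days = Mar 3, 2010.

2010-03-03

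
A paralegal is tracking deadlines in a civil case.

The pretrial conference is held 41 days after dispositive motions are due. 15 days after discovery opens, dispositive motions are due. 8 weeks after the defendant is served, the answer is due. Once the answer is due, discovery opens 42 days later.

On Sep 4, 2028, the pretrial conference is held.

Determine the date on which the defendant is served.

The pretrial conference is held: Sep 4, 2028.
Dispositive motions are due: Sep 4, 2028 − 41 days = Jul 25, 2028.
Discovery opens: Jul 25, 2028 − 15 days = Jul 10, 2028.
The answer is due: Jul 10, 2028 − 42 days = May 29, 2028.
The defendant is served: May 29, 2028 − 8 weeks = Apr 3, 2028.

Apr 3, 2028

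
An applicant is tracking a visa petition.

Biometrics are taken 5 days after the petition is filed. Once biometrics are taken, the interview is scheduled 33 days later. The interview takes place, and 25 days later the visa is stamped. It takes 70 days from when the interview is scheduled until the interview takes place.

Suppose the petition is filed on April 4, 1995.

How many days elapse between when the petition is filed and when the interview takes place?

Causal path: the petition is filed → biometrics are taken → the interview is scheduled → the interview takes place.
Total delay along the path: 5 + 33 + 70 = 108 days.

108 days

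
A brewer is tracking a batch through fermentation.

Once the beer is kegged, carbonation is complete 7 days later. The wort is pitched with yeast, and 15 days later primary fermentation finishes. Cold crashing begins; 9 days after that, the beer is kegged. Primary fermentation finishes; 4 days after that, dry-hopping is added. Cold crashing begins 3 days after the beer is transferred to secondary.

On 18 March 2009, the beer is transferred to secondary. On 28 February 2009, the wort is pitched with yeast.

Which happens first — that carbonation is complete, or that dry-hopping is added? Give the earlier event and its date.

The beer is transferred to secondary: Mar 18, 2009.
Cold crashing begins: Mar 18, 2009 + 3 days = Mar 21, 2009.
The beer is kegged: Mar 21, 2009 + 9 days = Mar 30, 2009.
Carbonation is complete: Mar 30, 2009 + 7 days = Apr 6, 2009.
The wort is pitched with yeast: Feb 28, 2009.
Primary fermentation finishes: Feb 28, 2009 + 15 days = Mar 15, 2009.
Dry-hopping is added: Mar 15, 2009 + 4 days = Mar 19, 2009.
Comparing: carbonation is complete on Apr 6, 2009 vs dry-hopping is added on Mar 19, 2009. Earlier: dry-hopping is added.

Dry-hopping is added — 19 March 2009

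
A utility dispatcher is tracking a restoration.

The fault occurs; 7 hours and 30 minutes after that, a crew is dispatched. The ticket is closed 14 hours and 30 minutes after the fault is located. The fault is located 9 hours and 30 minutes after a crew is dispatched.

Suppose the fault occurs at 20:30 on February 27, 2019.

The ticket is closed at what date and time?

04:00 on March 1, 2019

The fault occurs: 20:30 Feb 27, 2019.
A crew is dispatched: 20:30 Feb 27, 2019 + 7h30m = 04:00 Feb 28, 2019.
The fault is located: 04:00 Feb 28, 2019 + 9h30m = 13:30 Feb 28, 2019.
The ticket is closed: 13:30 Feb 28, 2019 + 14h30m = 04:00 Mar 1, 2019.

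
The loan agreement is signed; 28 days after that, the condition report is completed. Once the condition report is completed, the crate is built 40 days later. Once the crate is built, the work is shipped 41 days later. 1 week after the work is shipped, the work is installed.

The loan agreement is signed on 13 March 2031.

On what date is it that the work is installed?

The loan agreement is signed: Mar 13, 2031.
The condition report is completed: Mar 13, 2031 + 28 days = Apr 10, 2031.
The crate is built: Apr 10, 2031 + 40 days = May 20, 2031.
The work is shipped: May 20, 2031 + 41 days = Jun 30, 2031.
The work is installed: Jun 30, 2031 + 1 week = Jul 7, 2031.

7 July 2031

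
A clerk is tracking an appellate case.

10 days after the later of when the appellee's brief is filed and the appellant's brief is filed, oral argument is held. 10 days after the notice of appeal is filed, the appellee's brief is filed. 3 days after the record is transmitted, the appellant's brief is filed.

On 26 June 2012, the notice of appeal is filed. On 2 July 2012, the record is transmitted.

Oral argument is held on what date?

16 July 2012

The notice of appeal is filed: Jun 26, 2012.
The appellee's brief is filed: Jun 26, 2012 + 10 days = Jul 6, 2012.
The record is transmitted: Jul 2, 2012.
The appellant's brief is filed: Jul 2, 2012 + 3 days = Jul 5, 2012.
Both prerequisites met — the appellee's brief is filed (Jul 6, 2012), the appellant's brief is filed (Jul 5, 2012); the later is Jul 6, 2012.
Oral argument is held: Jul 6, 2012 + 10 days = Jul 16, 2012.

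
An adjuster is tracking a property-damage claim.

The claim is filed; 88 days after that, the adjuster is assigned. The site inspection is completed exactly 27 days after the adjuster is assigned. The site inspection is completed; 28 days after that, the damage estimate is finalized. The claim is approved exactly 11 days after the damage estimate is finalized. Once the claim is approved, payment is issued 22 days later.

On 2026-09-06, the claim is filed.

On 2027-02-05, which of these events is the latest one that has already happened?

The damage estimate is finalized

The claim is filed: Sep 6, 2026.
The adjuster is assigned: Sep 6, 2026 + 88 days = Dec 3, 2026.
The site inspection is completed: Dec 3, 2026 + 27 days = Dec 30, 2026.
The damage estimate is finalized: Dec 30, 2026 + 28 days = Jan 27, 2027.
The claim is approved: Jan 27, 2027 + 11 days = Feb 7, 2027.
Payment is issued: Feb 7, 2027 + 22 days = Mar 1, 2027.
Feb 5, 2027 falls between when the damage estimate is finalized (Jan 27, 2027) and when the claim is approved (Feb 7, 2027).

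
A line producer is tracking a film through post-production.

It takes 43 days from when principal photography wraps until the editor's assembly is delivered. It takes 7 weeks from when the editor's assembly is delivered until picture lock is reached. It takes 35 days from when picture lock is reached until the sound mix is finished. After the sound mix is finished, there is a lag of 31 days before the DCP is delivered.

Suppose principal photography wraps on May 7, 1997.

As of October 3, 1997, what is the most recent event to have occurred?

The sound mix is finished

Principal photography wraps: May 7, 1997.
The editor's assembly is delivered: May 7, 1997 + 43 days = Jun 19, 1997.
Picture lock is reached: Jun 19, 1997 + 7 weeks = Aug 7, 1997.
The sound mix is finished: Aug 7, 1997 + 35 days = Sep 11, 1997.
The DCP is delivered: Sep 11, 1997 + 31 days = Oct 12, 1997.
Oct 3, 1997 falls between when the sound mix is finished (Sep 11, 1997) and when the DCP is delivered (Oct 12, 1997).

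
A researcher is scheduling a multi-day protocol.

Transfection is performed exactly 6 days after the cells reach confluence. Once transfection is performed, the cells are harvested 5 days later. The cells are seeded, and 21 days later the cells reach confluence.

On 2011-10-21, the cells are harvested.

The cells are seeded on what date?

The cells are harvested: Oct 21, 2011.
Transfection is performed: Oct 21, 2011 − 5 days = Oct 16, 2011.
The cells reach confluence: Oct 16, 2011 − 6 days = Oct 10, 2011.
The cells are seeded: Oct 10, 2011 − 21 days = Sep 19, 2011.

2011-09-19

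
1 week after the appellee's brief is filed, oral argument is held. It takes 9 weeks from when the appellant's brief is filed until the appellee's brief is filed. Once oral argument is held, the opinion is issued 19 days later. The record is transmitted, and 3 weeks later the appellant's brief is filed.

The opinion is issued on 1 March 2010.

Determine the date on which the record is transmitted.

11 November 2009

The opinion is issued: Mar 1, 2010.
Oral argument is held: Mar 1, 2010 − 19 days = Feb 10, 2010.
The appellee's brief is filed: Feb 10, 2010 − 1 week = Feb 3, 2010.
The appellant's brief is filed: Feb 3, 2010 − 9 weeks = Dec 2, 2009.
The record is transmitted: Dec 2, 2009 − 3 weeks = Nov 11, 2009.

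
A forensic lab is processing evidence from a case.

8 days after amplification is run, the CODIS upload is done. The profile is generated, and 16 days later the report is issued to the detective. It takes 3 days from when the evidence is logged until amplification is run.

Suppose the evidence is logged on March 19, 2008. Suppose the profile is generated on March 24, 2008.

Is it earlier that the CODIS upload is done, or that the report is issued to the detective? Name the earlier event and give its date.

The evidence is logged: Mar 19, 2008.
Amplification is run: Mar 19, 2008 + 3 days = Mar 22, 2008.
The CODIS upload is done: Mar 22, 2008 + 8 days = Mar 30, 2008.
The profile is generated: Mar 24, 2008.
The report is issued to the detective: Mar 24, 2008 + 16 days = Apr 9, 2008.
Comparing: the CODIS upload is done on Mar 30, 2008 vs the report is issued to the detective on Apr 9, 2008. Earlier: the CODIS upload is done.

The CODIS upload is done — March 30, 2008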